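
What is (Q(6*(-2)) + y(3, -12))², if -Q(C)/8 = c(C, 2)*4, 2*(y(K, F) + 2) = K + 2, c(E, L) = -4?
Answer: 66049/4 ≈ 16512.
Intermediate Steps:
y(K, F) = -1 + K/2 (y(K, F) = -2 + (K + 2)/2 = -2 + (2 + K)/2 = -2 + (1 + K/2) = -1 + K/2)
Q(C) = 128 (Q(C) = -(-32)*4 = -8*(-16) = 128)
(Q(6*(-2)) + y(3, -12))² = (128 + (-1 + (½)*3))² = (128 + (-1 + 3/2))² = (128 + ½)² = (257/2)² = 66049/4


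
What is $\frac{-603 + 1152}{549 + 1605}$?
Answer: $\frac{183}{718} \approx 0.25487$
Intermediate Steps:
$\frac{-603 + 1152}{549 + 1605} = \frac{549}{2154} = 549 \cdot \frac{1}{2154} = \frac{183}{718}$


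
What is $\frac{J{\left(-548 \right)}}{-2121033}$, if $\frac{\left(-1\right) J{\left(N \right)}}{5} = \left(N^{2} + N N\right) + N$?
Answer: $\frac{1000100}{707011} \approx 1.4145$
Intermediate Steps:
$J{\left(N \right)} = - 10 N^{2} - 5 N$ ($J{\left(N \right)} = - 5 \left(\left(N^{2} + N N\right) + N\right) = - 5 \left(\left(N^{2} + N^{2}\right) + N\right) = - 5 \left(2 N^{2} + N\right) = - 5 \left(N + 2 N^{2}\right) = - 10 N^{2} - 5 N$)
$\frac{J{\left(-548 \right)}}{-2121033} = \frac{\left(-5\right) \left(-548\right) \left(1 + 2 \left(-548\right)\right)}{-2121033} = \left(-5\right) \left(-548\right) \left(1 - 1096\right) \left(- \frac{1}{2121033}\right) = \left(-5\right) \left(-548\right) \left(-1095\right) \left(- \frac{1}{2121033}\right) = \left(-3000300\right) \left(- \frac{1}{2121033}\right) = \frac{1000100}{707011}$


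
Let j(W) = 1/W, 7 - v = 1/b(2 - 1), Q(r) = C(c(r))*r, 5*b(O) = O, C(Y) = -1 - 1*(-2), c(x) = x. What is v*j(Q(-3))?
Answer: -⅔ ≈ -0.66667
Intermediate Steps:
C(Y) = 1 (C(Y) = -1 + 2 = 1)
b(O) = O/5
Q(r) = r (Q(r) = 1*r = r)
v = 2 (v = 7 - 1/((2 - 1)/5) = 7 - 1/((⅕)*1) = 7 - 1/⅕ = 7 - 1*5 = 7 - 5 = 2)
v*j(Q(-3)) = 2/(-3) = 2*(-⅓) = -⅔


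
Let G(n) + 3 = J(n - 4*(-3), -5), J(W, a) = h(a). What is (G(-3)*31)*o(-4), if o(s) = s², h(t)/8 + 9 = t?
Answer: -57040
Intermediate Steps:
h(t) = -72 + 8*t
J(W, a) = -72 + 8*a
G(n) = -115 (G(n) = -3 + (-72 + 8*(-5)) = -3 + (-72 - 40) = -3 - 112 = -115)
(G(-3)*31)*o(-4) = -115*31*(-4)² = -3565*16 = -57040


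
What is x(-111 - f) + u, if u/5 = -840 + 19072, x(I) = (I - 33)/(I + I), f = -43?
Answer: 12397861/136 ≈ 91161.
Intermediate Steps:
x(I) = (-33 + I)/(2*I) (x(I) = (-33 + I)/((2*I)) = (-33 + I)*(1/(2*I)) = (-33 + I)/(2*I))
u = 91160 (u = 5*(-840 + 19072) = 5*18232 = 91160)
x(-111 - f) + u = (-33 + (-111 - 1*(-43)))/(2*(-111 - 1*(-43))) + 91160 = (-33 + (-111 + 43))/(2*(-111 + 43)) + 91160 = (½)*(-33 - 68)/(-68) + 91160 = (½)*(-1/68)*(-101) + 91160 = 101/136 + 91160 = 12397861/136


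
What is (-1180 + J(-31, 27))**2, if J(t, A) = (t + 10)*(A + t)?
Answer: 1201216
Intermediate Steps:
J(t, A) = (10 + t)*(A + t)
(-1180 + J(-31, 27))**2 = (-1180 + ((-31)**2 + 10*27 + 10*(-31) + 27*(-31)))**2 = (-1180 + (961 + 270 - 310 - 837))**2 = (-1180 + 84)**2 = (-1096)**2 = 1201216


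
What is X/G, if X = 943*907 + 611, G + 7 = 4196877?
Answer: 427956/2098435 ≈ 0.20394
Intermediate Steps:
G = 4196870 (G = -7 + 4196877 = 4196870)
X = 855912 (X = 855301 + 611 = 855912)
X/G = 855912/4196870 = 855912*(1/4196870) = 427956/2098435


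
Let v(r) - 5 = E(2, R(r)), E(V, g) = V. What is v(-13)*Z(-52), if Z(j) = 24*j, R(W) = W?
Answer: -8736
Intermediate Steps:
v(r) = 7 (v(r) = 5 + 2 = 7)
v(-13)*Z(-52) = 7*(24*(-52)) = 7*(-1248) = -8736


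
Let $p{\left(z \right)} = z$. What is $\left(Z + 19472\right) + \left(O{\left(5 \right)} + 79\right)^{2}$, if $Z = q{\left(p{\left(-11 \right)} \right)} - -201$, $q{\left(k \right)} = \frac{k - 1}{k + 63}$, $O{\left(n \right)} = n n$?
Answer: $\frac{396354}{13} \approx 30489.0$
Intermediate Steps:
$O{\left(n \right)} = n^{2}$
$q{\left(k \right)} = \frac{-1 + k}{63 + k}$
$Z = \frac{2610}{13}$ ($Z = \frac{-1 - 11}{63 - 11} - -201 = \frac{1}{52} \left(-12\right) + 201 = - \frac{3}{13} + 201 = \frac{2610}{13} \approx 200.77$)
$\left(Z + 19472\right) + \left(O{\left(5 \right)} + 79\right)^{2} = \left(\frac{2610}{13} + 19472\right) + \left(5^{2} + 79\right)^{2} = \frac{255746}{13} + \left(25 + 79\right)^{2} = \frac{255746}{13} + 104^{2} = \frac{255746}{13} + 10816 = \frac{396354}{13}$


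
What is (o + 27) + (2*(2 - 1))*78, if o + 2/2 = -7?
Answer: 175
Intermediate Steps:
o = -8 (o = -1 - 7 = -8)
(o + 27) + (2*(2 - 1))*78 = (-8 + 27) + (2*(2 - 1))*78 = 19 + (2*1)*78 = 19 + 2*78 = 19 + 156 = 175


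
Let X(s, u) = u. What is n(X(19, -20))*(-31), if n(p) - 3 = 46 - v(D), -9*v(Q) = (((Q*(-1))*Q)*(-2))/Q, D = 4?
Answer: -13919/9 ≈ -1546.6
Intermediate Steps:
v(Q) = -2*Q/9 (v(Q) = -((Q*(-1))*Q)*(-2)/(9*Q) = -((-Q)*Q)*(-2)/(9*Q) = --Q²*(-2)/(9*Q) = -2*Q²/(9*Q) = -2*Q/9)
n(p) = 449/9 (n(p) = 3 + (46 - (-2)*4/9) = 3 + (46 - 1*(-8/9)) = 3 + (46 + 8/9) = 3 + 422/9 = 449/9)
n(X(19, -20))*(-31) = (449/9)*(-31) = -13919/9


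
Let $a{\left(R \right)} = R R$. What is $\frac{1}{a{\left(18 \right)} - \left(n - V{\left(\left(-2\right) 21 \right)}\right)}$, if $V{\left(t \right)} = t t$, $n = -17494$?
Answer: $\frac{1}{19582} \approx 5.1067 \cdot 10^{-5}$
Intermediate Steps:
$V{\left(t \right)} = t^{2}$
$a{\left(R \right)} = R^{2}$
$\frac{1}{a{\left(18 \right)} - \left(n - V{\left(\left(-2\right) 21 \right)}\right)} = \frac{1}{18^{2} + \left(\left(\left(-2\right) 21\right)^{2} - -17494\right)} = \frac{1}{324 + \left(\left(-42\right)^{2} + 17494\right)} = \frac{1}{324 + \left(1764 + 17494\right)} = \frac{1}{324 + 19258} = \frac{1}{19582}$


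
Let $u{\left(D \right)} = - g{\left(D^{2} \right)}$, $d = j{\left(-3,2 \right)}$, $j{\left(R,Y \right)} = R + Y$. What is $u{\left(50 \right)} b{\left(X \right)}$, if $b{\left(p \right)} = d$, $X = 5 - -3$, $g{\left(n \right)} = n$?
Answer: $2500$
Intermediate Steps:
$d = -1$ ($d = -3 + 2 = -1$)
$u{\left(D \right)} = - D^{2}$
$X = 8$ ($X = 5 + 3 = 8$)
$b{\left(p \right)} = -1$
$u{\left(50 \right)} b{\left(X \right)} = - 50^{2} \left(-1\right) = \left(-1\right) 2500 \left(-1\right) = \left(-2500\right) \left(-1\right) = 2500$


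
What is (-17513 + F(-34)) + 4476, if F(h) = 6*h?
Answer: -13241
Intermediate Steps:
(-17513 + F(-34)) + 4476 = (-17513 + 6*(-34)) + 4476 = (-17513 - 204) + 4476 = -17717 + 4476 = -13241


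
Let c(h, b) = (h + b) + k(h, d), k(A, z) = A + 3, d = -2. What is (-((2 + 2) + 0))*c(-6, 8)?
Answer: 4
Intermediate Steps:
k(A, z) = 3 + A
c(h, b) = 3 + b + 2*h (c(h, b) = (h + b) + (3 + h) = (b + h) + (3 + h) = 3 + b + 2*h)
(-((2 + 2) + 0))*c(-6, 8) = (-((2 + 2) + 0))*(3 + 8 + 2*(-6)) = (-(4 + 0))*(3 + 8 - 12) = -1*4*(-1) = -4*(-1) = 4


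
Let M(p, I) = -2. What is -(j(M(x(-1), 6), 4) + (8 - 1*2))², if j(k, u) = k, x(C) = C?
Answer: -16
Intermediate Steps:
-(j(M(x(-1), 6), 4) + (8 - 1*2))² = -(-2 + (8 - 1*2))² = -(-2 + (8 - 2))² = -(-2 + 6)² = -1*4² = -1*16 = -16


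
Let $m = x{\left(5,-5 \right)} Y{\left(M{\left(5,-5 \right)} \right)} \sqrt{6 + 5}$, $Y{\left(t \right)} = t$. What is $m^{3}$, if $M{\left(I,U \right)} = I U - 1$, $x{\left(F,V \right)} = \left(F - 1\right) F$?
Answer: $- 1546688000 \sqrt{11} \approx -5.1298 \cdot 10^{9}$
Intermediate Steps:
$x{\left(F,V \right)} = F \left(-1 + F\right)$ ($x{\left(F,V \right)} = \left(-1 + F\right) F = F \left(-1 + F\right)$)
$M{\left(I,U \right)} = -1 + I U$
$m = - 520 \sqrt{11}$ ($m = 5 \left(-1 + 5\right) \left(-1 + 5 \left(-5\right)\right) \sqrt{6 + 5} = 5 \cdot 4 \left(-1 - 25\right) \sqrt{11} = 20 \left(-26\right) \sqrt{11} = - 520 \sqrt{11} \approx -1724.6$)
$m^{3} = \left(- 520 \sqrt{11}\right)^{3} = - 1546688000 \sqrt{11}$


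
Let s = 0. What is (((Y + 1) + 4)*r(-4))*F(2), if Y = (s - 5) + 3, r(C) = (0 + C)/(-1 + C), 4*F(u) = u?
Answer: 6/5 ≈ 1.2000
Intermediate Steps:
F(u) = u/4
r(C) = C/(-1 + C)
Y = -2 (Y = (0 - 5) + 3 = -5 + 3 = -2)
(((Y + 1) + 4)*r(-4))*F(2) = (((-2 + 1) + 4)*(-4/(-1 - 4)))*((1/4)*2) = ((-1 + 4)*(-4/(-5)))*(1/2) = (3*(-4*(-1/5)))*(1/2) = (3*(4/5))*(1/2) = (12/5)*(1/2) = 6/5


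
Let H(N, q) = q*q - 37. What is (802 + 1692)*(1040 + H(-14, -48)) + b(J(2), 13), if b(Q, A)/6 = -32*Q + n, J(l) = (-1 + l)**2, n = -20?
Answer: 8247346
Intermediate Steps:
H(N, q) = -37 + q**2 (H(N, q) = q**2 - 37 = -37 + q**2)
b(Q, A) = -120 - 192*Q (b(Q, A) = 6*(-32*Q - 20) = 6*(-20 - 32*Q) = -120 - 192*Q)
(802 + 1692)*(1040 + H(-14, -48)) + b(J(2), 13) = (802 + 1692)*(1040 + (-37 + (-48)**2)) + (-120 - 192*(-1 + 2)**2) = 2494*(1040 + (-37 + 2304)) + (-120 - 192*1**2) = 2494*(1040 + 2267) + (-120 - 192*1) = 2494*3307 + (-120 - 192) = 8247658 - 312 = 8247346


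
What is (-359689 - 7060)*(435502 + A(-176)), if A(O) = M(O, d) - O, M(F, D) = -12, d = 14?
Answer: -159780069834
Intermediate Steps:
A(O) = -12 - O
(-359689 - 7060)*(435502 + A(-176)) = (-359689 - 7060)*(435502 + (-12 - 1*(-176))) = -366749*(435502 + (-12 + 176)) = -366749*(435502 + 164) = -366749*435666 = -159780069834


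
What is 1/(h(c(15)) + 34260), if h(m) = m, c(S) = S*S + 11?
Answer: 1/34496 ≈ 2.8989e-5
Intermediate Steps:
c(S) = 11 + S² (c(S) = S² + 11 = 11 + S²)
1/(h(c(15)) + 34260) = 1/((11 + 15²) + 34260) = 1/((11 + 225) + 34260) = 1/(236 + 34260) = 1/34496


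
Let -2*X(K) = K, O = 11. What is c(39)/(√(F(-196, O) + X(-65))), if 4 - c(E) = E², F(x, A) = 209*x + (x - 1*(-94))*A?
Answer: 1517*I*√168214/84107 ≈ 7.3975*I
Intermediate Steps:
X(K) = -K/2
F(x, A) = 209*x + A*(94 + x) (F(x, A) = 209*x + (x + 94)*A = 209*x + (94 + x)*A = 209*x + A*(94 + x))
c(E) = 4 - E²
c(39)/(√(F(-196, O) + X(-65))) = (4 - 1*39²)/(√((94*11 + 209*(-196) + 11*(-196)) - ½*(-65))) = (4 - 1*1521)/(√((1034 - 40964 - 2156) + 65/2)) = (4 - 1521)/(√(-42086 + 65/2)) = -1517*(-I*√168214/84107) = -(-1517)*I*√168214/84107 = 1517*I*√168214/84107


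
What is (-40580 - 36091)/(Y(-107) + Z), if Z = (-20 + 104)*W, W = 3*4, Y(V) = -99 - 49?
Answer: -76671/860 ≈ -89.152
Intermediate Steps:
Y(V) = -148
W = 12
Z = 1008 (Z = (-20 + 104)*12 = 84*12 = 1008)
(-40580 - 36091)/(Y(-107) + Z) = (-40580 - 36091)/(-148 + 1008) = -76671/860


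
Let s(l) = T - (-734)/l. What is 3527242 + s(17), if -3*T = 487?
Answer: 179883265/51 ≈ 3.5271e+6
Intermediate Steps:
T = -487/3 (T = -⅓*487 = -487/3 ≈ -162.33)
s(l) = -487/3 + 734/l (s(l) = -487/3 - (-734)/l = -487/3 + 734/l)
3527242 + s(17) = 3527242 + (-487/3 + 734/17) = 3527242 - 6077/51 = 179883265/51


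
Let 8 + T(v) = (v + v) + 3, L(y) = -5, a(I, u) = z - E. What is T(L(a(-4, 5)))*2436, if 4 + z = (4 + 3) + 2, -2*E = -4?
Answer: -36540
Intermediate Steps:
E = 2 (E = -1/2*(-4) = 2)
z = 5 (z = -4 + ((4 + 3) + 2) = -4 + (7 + 2) = -4 + 9 = 5)
a(I, u) = 3 (a(I, u) = 5 - 1*2 = 5 - 2 = 3)
T(v) = -5 + 2*v (T(v) = -8 + ((v + v) + 3) = -8 + (2*v + 3) = -8 + (3 + 2*v) = -5 + 2*v)
T(L(a(-4, 5)))*2436 = (-5 + 2*(-5))*2436 = (-5 - 10)*2436 = -15*2436 = -36540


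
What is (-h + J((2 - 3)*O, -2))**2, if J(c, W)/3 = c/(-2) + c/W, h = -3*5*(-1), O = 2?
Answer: 81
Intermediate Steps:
h = 15 (h = -15*(-1) = 15)
J(c, W) = -3*c/2 + 3*c/W (J(c, W) = 3*(c/(-2) + c/W) = 3*(c*(-1/2) + c/W) = 3*(-c/2 + c/W) = -3*c/2 + 3*c/W)
(-h + J((2 - 3)*O, -2))**2 = (-1*15 + (3/2)*((2 - 3)*2)*(2 - 1*(-2))/(-2))**2 = (-15 + (3/2)*(-1*2)*(-1/2)*(2 + 2))**2 = (-15 + (3/2)*(-2)*(-1/2)*4)**2 = (-15 + 6)**2 = (-9)**2 = 81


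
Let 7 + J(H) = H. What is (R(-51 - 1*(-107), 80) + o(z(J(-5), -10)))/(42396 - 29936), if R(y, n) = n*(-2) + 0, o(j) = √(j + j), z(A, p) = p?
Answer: -8/623 + I*√5/6230 ≈ -0.012841 + 0.00035892*I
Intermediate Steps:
J(H) = -7 + H
o(j) = √2*√j (o(j) = √(2*j) = √2*√j)
R(y, n) = -2*n (R(y, n) = -2*n + 0 = -2*n)
(R(-51 - 1*(-107), 80) + o(z(J(-5), -10)))/(42396 - 29936) = (-2*80 + √2*√(-10))/(42396 - 29936) = (-160 + √2*(I*√10))/12460 = (-160 + 2*I*√5)*(1/12460) = -8/623 + I*√5/6230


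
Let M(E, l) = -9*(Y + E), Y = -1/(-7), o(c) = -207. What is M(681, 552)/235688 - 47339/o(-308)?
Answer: 9761469605/42688989 ≈ 228.66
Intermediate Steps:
Y = ⅐ (Y = -1*(-⅐) = ⅐ ≈ 0.14286)
M(E, l) = -9/7 - 9*E (M(E, l) = -9*(⅐ + E) = -9/7 - 9*E)
M(681, 552)/235688 - 47339/o(-308) = (-9/7 - 9*681)/235688 - 47339/(-207) = (-9/7 - 6129)*(1/235688) - 47339*(-1/207) = -42912/7*1/235688 + 47339/207 = -5364/206227 + 47339/207 = 9761469605/42688989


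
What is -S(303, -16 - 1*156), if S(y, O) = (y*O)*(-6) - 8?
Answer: -312688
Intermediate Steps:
S(y, O) = -8 - 6*O*y (S(y, O) = (O*y)*(-6) - 8 = -6*O*y - 8 = -8 - 6*O*y)
-S(303, -16 - 1*156) = -(-8 - 6*(-16 - 1*156)*303) = -(-8 - 6*(-16 - 156)*303) = -(-8 - 6*(-172)*303) = -(-8 + 312696) = -1*312688 = -312688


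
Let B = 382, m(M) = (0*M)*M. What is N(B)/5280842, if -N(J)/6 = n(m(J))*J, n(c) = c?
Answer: 0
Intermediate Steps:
m(M) = 0 (m(M) = 0*M = 0)
N(J) = 0 (N(J) = -0*J = -6*0 = 0)
N(B)/5280842 = 0/5280842 = 0*(1/5280842) = 0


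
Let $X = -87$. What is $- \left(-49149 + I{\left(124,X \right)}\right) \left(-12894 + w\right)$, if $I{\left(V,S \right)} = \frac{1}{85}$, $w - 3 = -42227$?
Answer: $- \frac{230264484352}{85} \approx -2.709 \cdot 10^{9}$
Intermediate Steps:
$w = -42224$ ($w = 3 - 42227 = -42224$)
$I{\left(V,S \right)} = \frac{1}{85}$
$- \left(-49149 + I{\left(124,X \right)}\right) \left(-12894 + w\right) = - \left(-49149 + \frac{1}{85}\right) \left(-12894 - 42224\right) = - \frac{\left(-4177664\right) \left(-55118\right)}{85} = \left(-1\right) \frac{230264484352}{85} = - \frac{230264484352}{85}$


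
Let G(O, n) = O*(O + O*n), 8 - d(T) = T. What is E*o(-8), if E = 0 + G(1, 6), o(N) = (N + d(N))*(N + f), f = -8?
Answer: -896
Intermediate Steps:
d(T) = 8 - T
o(N) = -64 + 8*N (o(N) = (N + (8 - N))*(N - 8) = 8*(-8 + N) = -64 + 8*N)
E = 7 (E = 0 + 1²*(1 + 6) = 0 + 1*7 = 0 + 7 = 7)
E*o(-8) = 7*(-64 + 8*(-8)) = 7*(-64 - 64) = 7*(-128) = -896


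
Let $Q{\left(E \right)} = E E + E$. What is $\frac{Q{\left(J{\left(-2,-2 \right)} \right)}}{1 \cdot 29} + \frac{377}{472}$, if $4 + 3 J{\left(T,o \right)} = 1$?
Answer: $\frac{377}{472} \approx 0.79873$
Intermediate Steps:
$J{\left(T,o \right)} = -1$ ($J{\left(T,o \right)} = - \frac{4}{3} + \frac{1}{3} \cdot 1 = - \frac{4}{3} + \frac{1}{3} = -1$)
$Q{\left(E \right)} = E + E^{2}$ ($Q{\left(E \right)} = E^{2} + E = E + E^{2}$)
$\frac{Q{\left(J{\left(-2,-2 \right)} \right)}}{1 \cdot 29} + \frac{377}{472} = \frac{\left(-1\right) \left(1 - 1\right)}{1 \cdot 29} + \frac{377}{472} = \frac{\left(-1\right) 0}{29} + 377 \cdot \frac{1}{472} = 0 \cdot \frac{1}{29} + \frac{377}{472} = 0 + \frac{377}{472} = \frac{377}{472}$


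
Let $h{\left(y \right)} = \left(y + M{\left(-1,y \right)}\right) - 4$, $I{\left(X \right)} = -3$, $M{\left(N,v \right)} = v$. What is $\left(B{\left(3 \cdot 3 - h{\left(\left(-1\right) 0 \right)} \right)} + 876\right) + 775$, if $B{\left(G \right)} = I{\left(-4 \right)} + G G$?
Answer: $1817$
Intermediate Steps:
$h{\left(y \right)} = -4 + 2 y$ ($h{\left(y \right)} = \left(y + y\right) - 4 = 2 y - 4 = -4 + 2 y$)
$B{\left(G \right)} = -3 + G^{2}$ ($B{\left(G \right)} = -3 + G G = -3 + G^{2}$)
$\left(B{\left(3 \cdot 3 - h{\left(\left(-1\right) 0 \right)} \right)} + 876\right) + 775 = \left(\left(-3 + \left(3 \cdot 3 - \left(-4 + 2 \left(\left(-1\right) 0\right)\right)\right)^{2}\right) + 876\right) + 775 = \left(\left(-3 + \left(9 - \left(-4 + 2 \cdot 0\right)\right)^{2}\right) + 876\right) + 775 = \left(\left(-3 + \left(9 - \left(-4 + 0\right)\right)^{2}\right) + 876\right) + 775 = \left(\left(-3 + \left(9 - -4\right)^{2}\right) + 876\right) + 775 = \left(\left(-3 + \left(9 + 4\right)^{2}\right) + 876\right) + 775 = \left(\left(-3 + 13^{2}\right) + 876\right) + 775 = \left(\left(-3 + 169\right) + 876\right) + 775 = \left(166 + 876\right) + 775 = 1042 + 775 = 1817$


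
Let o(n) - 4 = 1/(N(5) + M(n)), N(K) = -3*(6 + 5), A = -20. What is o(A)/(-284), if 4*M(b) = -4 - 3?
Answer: -138/9869 ≈ -0.013983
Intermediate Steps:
N(K) = -33 (N(K) = -3*11 = -33)
M(b) = -7/4 (M(b) = (-4 - 3)/4 = (¼)*(-7) = -7/4)
o(n) = 552/139 (o(n) = 4 + 1/(-33 - 7/4) = 4 + 1/(-139/4) = 4 - 4/139 = 552/139)
o(A)/(-284) = (552/139)/(-284) = (552/139)*(-1/284) = -138/9869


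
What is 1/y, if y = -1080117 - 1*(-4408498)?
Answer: 1/3328381 ≈ 3.0045e-7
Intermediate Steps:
y = 3328381 (y = -1080117 + 4408498 = 3328381)
1/y = 1/3328381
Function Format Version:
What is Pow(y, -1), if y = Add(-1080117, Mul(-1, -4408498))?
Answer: Rational(1, 3328381) ≈ 3.0045e-7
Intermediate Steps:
y = 3328381 (y = Add(-1080117, 4408498) = 3328381)
Pow(y, -1) = Pow(3328381, -1) = Rational(1, 3328381)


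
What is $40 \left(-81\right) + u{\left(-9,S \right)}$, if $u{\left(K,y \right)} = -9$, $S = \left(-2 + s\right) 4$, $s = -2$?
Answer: $-3249$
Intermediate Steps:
$S = -16$ ($S = \left(-2 - 2\right) 4 = \left(-4\right) 4 = -16$)
$40 \left(-81\right) + u{\left(-9,S \right)} = 40 \left(-81\right) - 9 = -3240 - 9 = -3249$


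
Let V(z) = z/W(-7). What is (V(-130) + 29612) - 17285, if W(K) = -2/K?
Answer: 11872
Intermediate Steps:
V(z) = 7*z/2 (V(z) = z/((-2/(-7))) = z/((-2*(-⅐))) = z/(2/7) = z*(7/2) = 7*z/2)
(V(-130) + 29612) - 17285 = ((7/2)*(-130) + 29612) - 17285 = (-455 + 29612) - 17285 = 29157 - 17285 = 11872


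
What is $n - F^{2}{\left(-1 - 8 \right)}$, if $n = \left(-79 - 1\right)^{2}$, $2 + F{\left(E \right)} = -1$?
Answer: $6391$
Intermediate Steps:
$F{\left(E \right)} = -3$ ($F{\left(E \right)} = -2 - 1 = -3$)
$n = 6400$ ($n = \left(-80\right)^{2} = 6400$)
$n - F^{2}{\left(-1 - 8 \right)} = 6400 - \left(-3\right)^{2} = 6400 - 9 = 6391$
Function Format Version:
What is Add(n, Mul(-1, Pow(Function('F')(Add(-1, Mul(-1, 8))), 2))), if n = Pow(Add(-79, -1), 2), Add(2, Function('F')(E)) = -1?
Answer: 6391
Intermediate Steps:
Function('F')(E) = -3 (Function('F')(E) = Add(-2, -1) = -3)
n = 6400 (n = Pow(-80, 2) = 6400)
Add(n, Mul(-1, Pow(Function('F')(Add(-1, Mul(-1, 8))), 2))) = Add(6400, Mul(-1, Pow(-3, 2))) = Add(6400, Mul(-1, 9)) = Add(6400, -9) = 6391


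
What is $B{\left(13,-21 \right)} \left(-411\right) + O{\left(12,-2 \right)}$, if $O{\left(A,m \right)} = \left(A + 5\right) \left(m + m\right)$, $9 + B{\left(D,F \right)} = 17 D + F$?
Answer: $-78569$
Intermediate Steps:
$B{\left(D,F \right)} = -9 + F + 17 D$ ($B{\left(D,F \right)} = -9 + \left(17 D + F\right) = -9 + \left(F + 17 D\right) = -9 + F + 17 D$)
$O{\left(A,m \right)} = 2 m \left(5 + A\right)$ ($O{\left(A,m \right)} = \left(5 + A\right) 2 m = 2 m \left(5 + A\right)$)
$B{\left(13,-21 \right)} \left(-411\right) + O{\left(12,-2 \right)} = \left(-9 - 21 + 17 \cdot 13\right) \left(-411\right) + 2 \left(-2\right) \left(5 + 12\right) = \left(-9 - 21 + 221\right) \left(-411\right) + 2 \left(-2\right) 17 = 191 \left(-411\right) - 68 = -78501 - 68 = -78569$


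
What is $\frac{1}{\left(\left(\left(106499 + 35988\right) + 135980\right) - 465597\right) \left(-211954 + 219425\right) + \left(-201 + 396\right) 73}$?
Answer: $- \frac{1}{1398033995} \approx -7.1529 \cdot 10^{-10}$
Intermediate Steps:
$\frac{1}{\left(\left(\left(106499 + 35988\right) + 135980\right) - 465597\right) \left(-211954 + 219425\right) + \left(-201 + 396\right) 73} = \frac{1}{\left(\left(142487 + 135980\right) - 465597\right) 7471 + 195 \cdot 73} = \frac{1}{\left(278467 - 465597\right) 7471 + 14235} = \frac{1}{\left(-187130\right) 7471 + 14235} = \frac{1}{-1398048230 + 14235} = \frac{1}{-1398033995} = - \frac{1}{1398033995}$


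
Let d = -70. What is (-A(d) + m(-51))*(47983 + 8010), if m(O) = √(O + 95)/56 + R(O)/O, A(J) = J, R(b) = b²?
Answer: 1063867 + 7999*√11/4 ≈ 1.0705e+6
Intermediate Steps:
m(O) = O + √(95 + O)/56 (m(O) = √(O + 95)/56 + O²/O = √(95 + O)*(1/56) + O = √(95 + O)/56 + O = O + √(95 + O)/56)
(-A(d) + m(-51))*(47983 + 8010) = (-1*(-70) + (-51 + √(95 - 51)/56))*(47983 + 8010) = (70 + (-51 + √44/56))*55993 = (70 + (-51 + (2*√11)/56))*55993 = (70 + (-51 + √11/28))*55993 = (19 + √11/28)*55993 = 1063867 + 7999*√11/4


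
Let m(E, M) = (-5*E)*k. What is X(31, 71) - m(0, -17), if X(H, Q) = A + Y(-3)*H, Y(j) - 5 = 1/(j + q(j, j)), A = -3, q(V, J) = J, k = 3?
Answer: 881/6 ≈ 146.83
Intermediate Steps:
Y(j) = 5 + 1/(2*j) (Y(j) = 5 + 1/(j + j) = 5 + 1/(2*j))
m(E, M) = -15*E (m(E, M) = -5*E*3 = -15*E)
X(H, Q) = -3 + 29*H/6 (X(H, Q) = -3 + (5 + (1/2)/(-3))*H = -3 + (5 + (1/2)*(-1/3))*H = -3 + (5 - 1/6)*H = -3 + 29*H/6)
X(31, 71) - m(0, -17) = (-3 + (29/6)*31) - (-15)*0 = (-3 + 899/6) - 1*0 = 881/6 + 0 = 881/6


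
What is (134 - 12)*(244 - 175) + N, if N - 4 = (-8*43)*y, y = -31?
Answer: 19086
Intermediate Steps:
N = 10668 (N = 4 - 8*43*(-31) = 4 - 344*(-31) = 4 + 10664 = 10668)
(134 - 12)*(244 - 175) + N = (134 - 12)*(244 - 175) + 10668 = 122*69 + 10668 = 8418 + 10668 = 19086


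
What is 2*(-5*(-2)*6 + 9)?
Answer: 138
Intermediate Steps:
2*(-5*(-2)*6 + 9) = 2*(10*6 + 9) = 2*(60 + 9) = 2*69 = 138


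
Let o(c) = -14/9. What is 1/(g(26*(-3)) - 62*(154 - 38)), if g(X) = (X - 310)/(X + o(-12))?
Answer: -179/1286495 ≈ -0.00013914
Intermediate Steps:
o(c) = -14/9 (o(c) = -14*⅑ = -14/9)
g(X) = (-310 + X)/(-14/9 + X) (g(X) = (X - 310)/(X - 14/9) = (-310 + X)/(-14/9 + X))
1/(g(26*(-3)) - 62*(154 - 38)) = 1/(9*(-310 + 26*(-3))/(-14 + 9*(26*(-3))) - 62*(154 - 38)) = 1/(9*(-310 - 78)/(-14 + 9*(-78)) - 62*116) = 1/(9*(-388)/(-14 - 702) - 7192) = 1/(9*(-388)/(-716) - 7192) = 1/(9*(-1/716)*(-388) - 7192) = 1/(873/179 - 7192) = 1/(-1286495/179) = -179/1286495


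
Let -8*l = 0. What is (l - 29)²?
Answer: 841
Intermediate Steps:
l = 0 (l = -⅛*0 = 0)
(l - 29)² = (0 - 29)² = (-29)² = 841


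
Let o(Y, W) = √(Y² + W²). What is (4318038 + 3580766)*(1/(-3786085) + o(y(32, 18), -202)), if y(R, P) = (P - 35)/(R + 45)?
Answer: -7898804/3786085 + 7898804*√241927205/77 ≈ 1.5956e+9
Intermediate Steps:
y(R, P) = (-35 + P)/(45 + R)
o(Y, W) = √(W² + Y²)
(4318038 + 3580766)*(1/(-3786085) + o(y(32, 18), -202)) = (4318038 + 3580766)*(1/(-3786085) + √((-202)² + ((-35 + 18)/(45 + 32))²)) = 7898804*(-1/3786085 + √(40804 + (-17/77)²)) = 7898804*(-1/3786085 + √(40804 + 289/5929)) = 7898804*(-1/3786085 + √(241927205/5929)) = 7898804*(-1/3786085 + √241927205/77) = -7898804/3786085 + 7898804*√241927205/77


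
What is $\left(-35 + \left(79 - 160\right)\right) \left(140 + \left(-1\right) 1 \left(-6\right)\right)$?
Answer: $-16936$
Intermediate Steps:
$\left(-35 + \left(79 - 160\right)\right) \left(140 + \left(-1\right) 1 \left(-6\right)\right) = \left(-35 + \left(79 - 160\right)\right) \left(140 - -6\right) = \left(-35 - 81\right) \left(140 + 6\right) = \left(-116\right) 146 = -16936$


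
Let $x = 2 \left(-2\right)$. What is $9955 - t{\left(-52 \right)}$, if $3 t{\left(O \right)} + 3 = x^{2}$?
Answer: $\frac{29852}{3} \approx 9950.7$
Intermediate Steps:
$x = -4$
$t{\left(O \right)} = \frac{13}{3}$ ($t{\left(O \right)} = -1 + \frac{\left(-4\right)^{2}}{3} = -1 + \frac{1}{3} \cdot 16 = -1 + \frac{16}{3} = \frac{13}{3}$)
$9955 - t{\left(-52 \right)} = 9955 - \frac{13}{3} = \frac{29852}{3}$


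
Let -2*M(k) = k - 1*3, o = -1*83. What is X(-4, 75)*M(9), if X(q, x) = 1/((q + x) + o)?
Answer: ¼ ≈ 0.25000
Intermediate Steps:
o = -83
M(k) = 3/2 - k/2 (M(k) = -(k - 1*3)/2 = -(k - 3)/2 = -(-3 + k)/2 = 3/2 - k/2)
X(q, x) = 1/(-83 + q + x) (X(q, x) = 1/((q + x) - 83) = 1/(-83 + q + x))
X(-4, 75)*M(9) = (3/2 - ½*9)/(-83 - 4 + 75) = (3/2 - 9/2)/(-12) = -1/12*(-3) = ¼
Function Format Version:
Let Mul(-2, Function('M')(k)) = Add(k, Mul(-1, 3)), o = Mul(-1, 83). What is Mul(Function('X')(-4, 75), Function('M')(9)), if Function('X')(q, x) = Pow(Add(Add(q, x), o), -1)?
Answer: Rational(1, 4) ≈ 0.25000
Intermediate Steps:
o = -83
Function('M')(k) = Add(Rational(3, 2), Mul(Rational(-1, 2), k)) (Function('M')(k) = Mul(Rational(-1, 2), Add(k, Mul(-1, 3))) = Mul(Rational(-1, 2), Add(k, -3)) = Mul(Rational(-1, 2), Add(-3, k)) = Add(Rational(3, 2), Mul(Rational(-1, 2), k)))
Function('X')(q, x) = Pow(Add(-83, q, x), -1) (Function('X')(q, x) = Pow(Add(Add(q, x), -83), -1) = Pow(Add(-83, q, x), -1))
Mul(Function('X')(-4, 75), Function('M')(9)) = Mul(Pow(Add(-83, -4, 75), -1), Add(Rational(3, 2), Mul(Rational(-1, 2), 9))) = Mul(Pow(-12, -1), Add(Rational(3, 2), Rational(-9, 2))) = Mul(Rational(-1, 12), -3) = Rational(1, 4)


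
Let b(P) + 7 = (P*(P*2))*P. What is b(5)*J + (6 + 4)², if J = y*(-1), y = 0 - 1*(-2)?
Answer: -386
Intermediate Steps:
b(P) = -7 + 2*P³ (b(P) = -7 + (P*(P*2))*P = -7 + (P*(2*P))*P = -7 + (2*P²)*P = -7 + 2*P³)
y = 2 (y = 0 + 2 = 2)
J = -2 (J = 2*(-1) = -2)
b(5)*J + (6 + 4)² = (-7 + 2*5³)*(-2) + (6 + 4)² = (-7 + 2*125)*(-2) + 10² = (-7 + 250)*(-2) + 100 = 243*(-2) + 100 = -486 + 100 = -386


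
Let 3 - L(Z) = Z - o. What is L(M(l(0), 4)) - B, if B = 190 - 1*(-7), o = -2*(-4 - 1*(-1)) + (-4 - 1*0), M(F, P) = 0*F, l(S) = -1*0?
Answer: -192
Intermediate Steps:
l(S) = 0
M(F, P) = 0
o = 2 (o = -2*(-4 + 1) + (-4 + 0) = -2*(-3) - 4 = 6 - 4 = 2)
L(Z) = 5 - Z (L(Z) = 3 - (Z - 1*2) = 3 - (Z - 2) = 3 - (-2 + Z) = 3 + (2 - Z) = 5 - Z)
B = 197 (B = 190 + 7 = 197)
L(M(l(0), 4)) - B = (5 - 1*0) - 1*197 = (5 + 0) - 197 = 5 - 197 = -192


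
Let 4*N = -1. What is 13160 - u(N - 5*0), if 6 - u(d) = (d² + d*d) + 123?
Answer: 106217/8 ≈ 13277.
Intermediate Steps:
N = -¼ (N = (¼)*(-1) = -¼ ≈ -0.25000)
u(d) = -117 - 2*d² (u(d) = 6 - ((d² + d*d) + 123) = 6 - ((d² + d²) + 123) = 6 - (2*d² + 123) = 6 - (123 + 2*d²) = 6 + (-123 - 2*d²) = -117 - 2*d²)
13160 - u(N - 5*0) = 13160 - (-117 - 2*(-¼ - 5*0)²) = 13160 - (-117 - 2*(-¼ + 0)²) = 13160 - (-117 - 2*(-¼)²) = 13160 - (-117 - 2*1/16) = 13160 - (-117 - ⅛) = 13160 - 1*(-937/8) = 13160 + 937/8 = 106217/8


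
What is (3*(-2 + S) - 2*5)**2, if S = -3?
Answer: 625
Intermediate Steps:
(3*(-2 + S) - 2*5)**2 = (3*(-2 - 3) - 2*5)**2 = (3*(-5) - 10)**2 = (-15 - 10)**2 = (-25)**2 = 625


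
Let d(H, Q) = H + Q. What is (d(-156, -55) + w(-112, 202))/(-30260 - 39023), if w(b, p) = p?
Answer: 9/69283 ≈ 0.00012990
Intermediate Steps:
(d(-156, -55) + w(-112, 202))/(-30260 - 39023) = ((-156 - 55) + 202)/(-30260 - 39023) = (-211 + 202)/(-69283) = -9*(-1/69283) = 9/69283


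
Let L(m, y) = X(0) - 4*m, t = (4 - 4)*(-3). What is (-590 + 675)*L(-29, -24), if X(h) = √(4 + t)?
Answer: 10030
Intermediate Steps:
t = 0 (t = 0*(-3) = 0)
X(h) = 2 (X(h) = √(4 + 0) = √4 = 2)
L(m, y) = 2 - 4*m
(-590 + 675)*L(-29, -24) = (-590 + 675)*(2 - 4*(-29)) = 85*(2 + 116) = 85*118 = 10030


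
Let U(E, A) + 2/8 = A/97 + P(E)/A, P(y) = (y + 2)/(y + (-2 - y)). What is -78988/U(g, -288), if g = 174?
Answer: 137913048/5087 ≈ 27111.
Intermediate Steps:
P(y) = -1 - y/2 (P(y) = (2 + y)/(-2) = (2 + y)*(-½) = -1 - y/2)
U(E, A) = -¼ + A/97 + (-1 - E/2)/A (U(E, A) = -¼ + (A/97 + (-1 - E/2)/A) = -¼ + A/97 + (-1 - E/2)/A)
-78988/U(g, -288) = -78988*(-111744/(-388 - 194*174 - 288*(-97 + 4*(-288)))) = -78988*(-111744/(-388 - 33756 - 288*(-97 - 1152))) = -78988*(-111744/(-388 - 33756 - 288*(-1249))) = -78988*(-111744/(-388 - 33756 + 359712)) = -78988/((1/388)*(-1/288)*325568) = -78988/(-5087/1746) = -78988*(-1746/5087) = 137913048/5087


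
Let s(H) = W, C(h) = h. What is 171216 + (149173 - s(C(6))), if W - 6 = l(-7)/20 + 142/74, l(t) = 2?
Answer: 118540963/370 ≈ 3.2038e+5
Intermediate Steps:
W = 2967/370 (W = 6 + (2/20 + 142/74) = 6 + (2*(1/20) + 142*(1/74)) = 6 + (⅒ + 71/37) = 6 + 747/370 = 2967/370 ≈ 8.0189)
s(H) = 2967/370
171216 + (149173 - s(C(6))) = 171216 + (149173 - 1*2967/370) = 171216 + (149173 - 2967/370) = 171216 + 55191043/370 = 118540963/370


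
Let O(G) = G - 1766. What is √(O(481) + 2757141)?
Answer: 4*√172241 ≈ 1660.1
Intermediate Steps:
O(G) = -1766 + G
√(O(481) + 2757141) = √((-1766 + 481) + 2757141) = √(-1285 + 2757141) = √2755856 = 4*√172241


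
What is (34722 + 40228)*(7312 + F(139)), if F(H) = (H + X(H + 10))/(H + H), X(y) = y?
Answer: 76187574400/139 ≈ 5.4811e+8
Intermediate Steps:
F(H) = (10 + 2*H)/(2*H) (F(H) = (H + (H + 10))/(H + H) = (H + (10 + H))/((2*H)) = (10 + 2*H)*(1/(2*H)) = (10 + 2*H)/(2*H))
(34722 + 40228)*(7312 + F(139)) = (34722 + 40228)*(7312 + (5 + 139)/139) = 74950*(7312 + (1/139)*144) = 74950*(7312 + 144/139) = 74950*(1016512/139) = 76187574400/139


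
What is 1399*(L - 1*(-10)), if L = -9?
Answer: 1399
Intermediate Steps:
1399*(L - 1*(-10)) = 1399*(-9 - 1*(-10)) = 1399*(-9 + 10) = 1399*1 = 1399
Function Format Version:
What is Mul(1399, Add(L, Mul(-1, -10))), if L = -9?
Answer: 1399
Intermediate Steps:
Mul(1399, Add(L, Mul(-1, -10))) = Mul(1399, Add(-9, Mul(-1, -10))) = Mul(1399, Add(-9, 10)) = Mul(1399, 1) = 1399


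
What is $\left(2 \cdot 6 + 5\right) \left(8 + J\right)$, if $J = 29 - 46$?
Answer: $-153$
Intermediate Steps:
$J = -17$ ($J = 29 - 46 = -17$)
$\left(2 \cdot 6 + 5\right) \left(8 + J\right) = \left(2 \cdot 6 + 5\right) \left(8 - 17\right) = \left(12 + 5\right) \left(-9\right) = 17 \left(-9\right) = -153$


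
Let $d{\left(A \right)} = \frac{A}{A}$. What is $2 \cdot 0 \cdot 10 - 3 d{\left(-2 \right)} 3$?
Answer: $0$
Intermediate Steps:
$d{\left(A \right)} = 1$
$2 \cdot 0 \cdot 10 - 3 d{\left(-2 \right)} 3 = 2 \cdot 0 \cdot 10 \left(-3\right) 1 \cdot 3 = 0 \cdot 10 \left(\left(-3\right) 3\right) = 0 \left(-9\right) = 0$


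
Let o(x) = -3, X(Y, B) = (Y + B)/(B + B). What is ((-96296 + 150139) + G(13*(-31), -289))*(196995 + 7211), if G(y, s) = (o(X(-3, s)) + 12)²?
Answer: 11011604344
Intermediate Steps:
X(Y, B) = (B + Y)/(2*B) (X(Y, B) = (B + Y)/((2*B)) = (B + Y)*(1/(2*B)) = (B + Y)/(2*B))
G(y, s) = 81 (G(y, s) = (-3 + 12)² = 9² = 81)
((-96296 + 150139) + G(13*(-31), -289))*(196995 + 7211) = ((-96296 + 150139) + 81)*(196995 + 7211) = (53843 + 81)*204206 = 53924*204206 = 11011604344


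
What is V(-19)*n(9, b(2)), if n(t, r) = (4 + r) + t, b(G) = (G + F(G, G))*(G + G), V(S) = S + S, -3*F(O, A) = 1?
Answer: -2242/3 ≈ -747.33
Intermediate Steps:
F(O, A) = -⅓ (F(O, A) = -⅓*1 = -⅓)
V(S) = 2*S
b(G) = 2*G*(-⅓ + G) (b(G) = (G - ⅓)*(G + G) = (-⅓ + G)*(2*G) = 2*G*(-⅓ + G))
n(t, r) = 4 + r + t
V(-19)*n(9, b(2)) = (2*(-19))*(4 + (⅔)*2*(-1 + 3*2) + 9) = -38*(4 + (⅔)*2*(-1 + 6) + 9) = -38*(4 + (⅔)*2*5 + 9) = -38*(4 + 20/3 + 9) = -38*59/3 = -2242/3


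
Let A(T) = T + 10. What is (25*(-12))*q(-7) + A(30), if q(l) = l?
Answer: 2140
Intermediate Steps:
A(T) = 10 + T
(25*(-12))*q(-7) + A(30) = (25*(-12))*(-7) + (10 + 30) = -300*(-7) + 40 = 2100 + 40 = 2140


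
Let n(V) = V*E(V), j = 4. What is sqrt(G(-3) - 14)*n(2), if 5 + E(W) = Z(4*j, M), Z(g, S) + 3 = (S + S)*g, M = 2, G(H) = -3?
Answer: 112*I*sqrt(17) ≈ 461.79*I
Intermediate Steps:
Z(g, S) = -3 + 2*S*g (Z(g, S) = -3 + (S + S)*g = -3 + (2*S)*g = -3 + 2*S*g)
E(W) = 56 (E(W) = -5 + (-3 + 2*2*(4*4)) = -5 + (-3 + 2*2*16) = -5 + (-3 + 64) = -5 + 61 = 56)
n(V) = 56*V (n(V) = V*56 = 56*V)
sqrt(G(-3) - 14)*n(2) = sqrt(-3 - 14)*(56*2) = sqrt(-17)*112 = (I*sqrt(17))*112 = 112*I*sqrt(17)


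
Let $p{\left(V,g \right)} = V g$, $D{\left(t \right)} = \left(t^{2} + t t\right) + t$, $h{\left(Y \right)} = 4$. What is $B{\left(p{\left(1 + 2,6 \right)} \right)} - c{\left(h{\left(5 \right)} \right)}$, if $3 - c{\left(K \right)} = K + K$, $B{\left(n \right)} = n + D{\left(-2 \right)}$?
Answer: $29$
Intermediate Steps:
$D{\left(t \right)} = t + 2 t^{2}$ ($D{\left(t \right)} = \left(t^{2} + t^{2}\right) + t = 2 t^{2} + t = t + 2 t^{2}$)
$B{\left(n \right)} = 6 + n$ ($B{\left(n \right)} = n - 2 \left(1 + 2 \left(-2\right)\right) = n - 2 \left(1 - 4\right) = n - -6 = n + 6 = 6 + n$)
$c{\left(K \right)} = 3 - 2 K$ ($c{\left(K \right)} = 3 - \left(K + K\right) = 3 - 2 K$)
$B{\left(p{\left(1 + 2,6 \right)} \right)} - c{\left(h{\left(5 \right)} \right)} = \left(6 + \left(1 + 2\right) 6\right) - \left(3 - 8\right) = \left(6 + 3 \cdot 6\right) - \left(3 - 8\right) = \left(6 + 18\right) - -5 = 24 + 5 = 29$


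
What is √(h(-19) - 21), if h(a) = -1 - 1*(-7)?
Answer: I*√15 ≈ 3.873*I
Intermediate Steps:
h(a) = 6 (h(a) = -1 + 7 = 6)
√(h(-19) - 21) = √(6 - 21) = √(-15) = I*√15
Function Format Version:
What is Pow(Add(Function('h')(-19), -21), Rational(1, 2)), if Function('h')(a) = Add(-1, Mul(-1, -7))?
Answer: Mul(I, Pow(15, Rational(1, 2))) ≈ Mul(3.8730, I)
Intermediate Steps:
Function('h')(a) = 6 (Function('h')(a) = Add(-1, 7) = 6)
Pow(Add(Function('h')(-19), -21), Rational(1, 2)) = Pow(Add(6, -21), Rational(1, 2)) = Pow(-15, Rational(1, 2)) = Mul(I, Pow(15, Rational(1, 2)))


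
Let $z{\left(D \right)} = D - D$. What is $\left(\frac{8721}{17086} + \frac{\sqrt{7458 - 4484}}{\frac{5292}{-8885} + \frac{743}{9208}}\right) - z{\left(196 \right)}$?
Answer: $\frac{8721}{17086} - \frac{81813080 \sqrt{2974}}{42127181} \approx -105.4$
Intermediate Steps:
$z{\left(D \right)} = 0$
$\left(\frac{8721}{17086} + \frac{\sqrt{7458 - 4484}}{\frac{5292}{-8885} + \frac{743}{9208}}\right) - z{\left(196 \right)} = \left(\frac{8721}{17086} + \frac{\sqrt{7458 - 4484}}{\frac{5292}{-8885} + \frac{743}{9208}}\right) - 0 = \left(8721 \cdot \frac{1}{17086} + \frac{\sqrt{2974}}{5292 \left(- \frac{1}{8885}\right) + 743 \cdot \frac{1}{9208}}\right) + 0 = \left(\frac{8721}{17086} + \frac{\sqrt{2974}}{- \frac{5292}{8885} + \frac{743}{9208}}\right) + 0 = \left(\frac{8721}{17086} + \frac{\sqrt{2974}}{- \frac{42127181}{81813080}}\right) + 0 = \left(\frac{8721}{17086} + \sqrt{2974} \left(- \frac{81813080}{42127181}\right)\right) + 0 = \left(\frac{8721}{17086} - \frac{81813080 \sqrt{2974}}{42127181}\right) + 0 = \frac{8721}{17086} - \frac{81813080 \sqrt{2974}}{42127181}$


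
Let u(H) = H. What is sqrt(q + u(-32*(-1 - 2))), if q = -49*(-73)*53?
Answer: sqrt(189677) ≈ 435.52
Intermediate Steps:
q = 189581 (q = 3577*53 = 189581)
sqrt(q + u(-32*(-1 - 2))) = sqrt(189581 - 32*(-1 - 2)) = sqrt(189581 - 32*(-3)) = sqrt(189581 + 96) = sqrt(189677)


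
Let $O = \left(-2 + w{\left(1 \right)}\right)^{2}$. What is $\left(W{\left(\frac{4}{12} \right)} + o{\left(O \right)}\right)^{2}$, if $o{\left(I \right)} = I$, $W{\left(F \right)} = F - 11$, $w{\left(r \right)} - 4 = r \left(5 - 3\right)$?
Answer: $\frac{256}{9} \approx 28.444$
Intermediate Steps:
$w{\left(r \right)} = 4 + 2 r$ ($w{\left(r \right)} = 4 + r \left(5 - 3\right) = 4 + r 2 = 4 + 2 r$)
$W{\left(F \right)} = -11 + F$
$O = 16$ ($O = \left(-2 + \left(4 + 2 \cdot 1\right)\right)^{2} = \left(-2 + \left(4 + 2\right)\right)^{2} = \left(-2 + 6\right)^{2} = 4^{2} = 16$)
$\left(W{\left(\frac{4}{12} \right)} + o{\left(O \right)}\right)^{2} = \left(\left(-11 + \frac{4}{12}\right) + 16\right)^{2} = \left(\left(-11 + 4 \cdot \frac{1}{12}\right) + 16\right)^{2} = \left(\left(-11 + \frac{1}{3}\right) + 16\right)^{2} = \left(- \frac{32}{3} + 16\right)^{2} = \left(\frac{16}{3}\right)^{2} = \frac{256}{9}$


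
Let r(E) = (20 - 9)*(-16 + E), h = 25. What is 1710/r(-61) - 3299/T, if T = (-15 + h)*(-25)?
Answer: 2366753/211750 ≈ 11.177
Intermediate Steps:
r(E) = -176 + 11*E (r(E) = 11*(-16 + E) = -176 + 11*E)
T = -250 (T = (-15 + 25)*(-25) = 10*(-25) = -250)
1710/r(-61) - 3299/T = 1710/(-176 + 11*(-61)) - 3299/(-250) = 1710/(-176 - 671) - 3299*(-1/250) = 1710/(-847) + 3299/250 = 1710*(-1/847) + 3299/250 = -1710/847 + 3299/250 = 2366753/211750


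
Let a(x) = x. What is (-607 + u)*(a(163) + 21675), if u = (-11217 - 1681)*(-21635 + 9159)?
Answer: 3514058297758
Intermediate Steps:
u = 160915448 (u = -12898*(-12476) = 160915448)
(-607 + u)*(a(163) + 21675) = (-607 + 160915448)*(163 + 21675) = 160914841*21838 = 3514058297758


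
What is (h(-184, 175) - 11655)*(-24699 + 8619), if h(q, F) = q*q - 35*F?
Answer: -258502080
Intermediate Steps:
h(q, F) = q**2 - 35*F
(h(-184, 175) - 11655)*(-24699 + 8619) = (((-184)**2 - 35*175) - 11655)*(-24699 + 8619) = ((33856 - 6125) - 11655)*(-16080) = (27731 - 11655)*(-16080) = 16076*(-16080) = -258502080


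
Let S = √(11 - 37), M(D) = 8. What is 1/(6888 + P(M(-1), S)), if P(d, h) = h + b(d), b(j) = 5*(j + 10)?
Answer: 3489/24346255 - I*√26/48692510 ≈ 0.00014331 - 1.0472e-7*I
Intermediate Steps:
b(j) = 50 + 5*j (b(j) = 5*(10 + j) = 50 + 5*j)
S = I*√26 (S = √(-26) = I*√26 ≈ 5.099*I)
P(d, h) = 50 + h + 5*d (P(d, h) = h + (50 + 5*d) = 50 + h + 5*d)
1/(6888 + P(M(-1), S)) = 1/(6888 + (50 + I*√26 + 5*8)) = 1/(6888 + (50 + I*√26 + 40)) = 1/(6888 + (90 + I*√26)) = 1/(6978 + I*√26)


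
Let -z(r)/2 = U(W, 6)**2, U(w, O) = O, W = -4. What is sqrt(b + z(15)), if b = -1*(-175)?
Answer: sqrt(103) ≈ 10.149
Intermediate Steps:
z(r) = -72 (z(r) = -2*6**2 = -2*36 = -72)
b = 175
sqrt(b + z(15)) = sqrt(175 - 72) = sqrt(103)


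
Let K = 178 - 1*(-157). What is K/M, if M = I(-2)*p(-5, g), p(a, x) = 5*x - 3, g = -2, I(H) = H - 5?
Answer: 335/91 ≈ 3.6813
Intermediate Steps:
I(H) = -5 + H
p(a, x) = -3 + 5*x
M = 91 (M = (-5 - 2)*(-3 + 5*(-2)) = -7*(-3 - 10) = -7*(-13) = 91)
K = 335 (K = 178 + 157 = 335)
K/M = 335/91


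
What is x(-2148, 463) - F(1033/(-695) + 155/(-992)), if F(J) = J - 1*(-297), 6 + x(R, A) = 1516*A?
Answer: 15603731731/22240 ≈ 7.0161e+5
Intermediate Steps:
x(R, A) = -6 + 1516*A
F(J) = 297 + J (F(J) = J + 297 = 297 + J)
x(-2148, 463) - F(1033/(-695) + 155/(-992)) = (-6 + 1516*463) - (297 + (1033/(-695) + 155/(-992))) = (-6 + 701908) - (297 + (1033*(-1/695) + 155*(-1/992))) = 701902 - (297 + (-1033/695 - 5/32)) = 701902 - (297 - 36531/22240) = 701902 - 1*6568749/22240 = 701902 - 6568749/22240 = 15603731731/22240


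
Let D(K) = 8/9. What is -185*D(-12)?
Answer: -1480/9 ≈ -164.44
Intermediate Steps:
D(K) = 8/9 (D(K) = 8*(⅑) = 8/9)
-185*D(-12) = -185*8/9 = -1480/9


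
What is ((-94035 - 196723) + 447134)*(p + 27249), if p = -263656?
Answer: -36968381032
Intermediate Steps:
((-94035 - 196723) + 447134)*(p + 27249) = ((-94035 - 196723) + 447134)*(-263656 + 27249) = (-290758 + 447134)*(-236407) = 156376*(-236407) = -36968381032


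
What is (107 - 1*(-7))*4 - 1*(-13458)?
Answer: 13914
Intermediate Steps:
(107 - 1*(-7))*4 - 1*(-13458) = (107 + 7)*4 + 13458 = 114*4 + 13458 = 456 + 13458 = 13914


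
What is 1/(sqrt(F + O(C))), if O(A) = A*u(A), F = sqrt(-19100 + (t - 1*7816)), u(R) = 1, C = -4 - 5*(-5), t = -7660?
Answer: 1/sqrt(21 + 4*I*sqrt(2161)) ≈ 0.054514 - 0.048704*I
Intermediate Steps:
C = 21 (C = -4 + 25 = 21)
F = 4*I*sqrt(2161) (F = sqrt(-19100 + (-7660 - 1*7816)) = sqrt(-19100 + (-7660 - 7816)) = sqrt(-19100 - 15476) = sqrt(-34576) = 4*I*sqrt(2161) ≈ 185.95*I)
O(A) = A (O(A) = A*1 = A)
1/(sqrt(F + O(C))) = 1/(sqrt(4*I*sqrt(2161) + 21)) = 1/(sqrt(21 + 4*I*sqrt(2161))) = 1/sqrt(21 + 4*I*sqrt(2161))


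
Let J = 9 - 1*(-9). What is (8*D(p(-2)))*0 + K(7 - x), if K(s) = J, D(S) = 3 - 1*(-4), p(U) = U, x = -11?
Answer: 18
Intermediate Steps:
D(S) = 7 (D(S) = 3 + 4 = 7)
J = 18 (J = 9 + 9 = 18)
K(s) = 18
(8*D(p(-2)))*0 + K(7 - x) = (8*7)*0 + 18 = 56*0 + 18 = 0 + 18 = 18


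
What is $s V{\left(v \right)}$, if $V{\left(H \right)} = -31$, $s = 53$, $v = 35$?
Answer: $-1643$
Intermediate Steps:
$s V{\left(v \right)} = 53 \left(-31\right) = -1643$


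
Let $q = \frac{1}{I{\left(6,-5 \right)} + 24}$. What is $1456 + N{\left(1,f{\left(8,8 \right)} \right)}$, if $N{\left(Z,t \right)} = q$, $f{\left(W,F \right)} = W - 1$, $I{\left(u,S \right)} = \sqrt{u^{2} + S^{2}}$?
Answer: $\frac{749864}{515} - \frac{\sqrt{61}}{515} \approx 1456.0$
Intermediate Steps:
$I{\left(u,S \right)} = \sqrt{S^{2} + u^{2}}$
$f{\left(W,F \right)} = -1 + W$ ($f{\left(W,F \right)} = W - 1 = -1 + W$)
$q = \frac{1}{24 + \sqrt{61}}$ ($q = \frac{1}{\sqrt{\left(-5\right)^{2} + 6^{2}} + 24} = \frac{1}{\sqrt{25 + 36} + 24} = \frac{1}{\sqrt{61} + 24} = \frac{1}{24 + \sqrt{61}} \approx 0.031436$)
$N{\left(Z,t \right)} = \frac{24}{515} - \frac{\sqrt{61}}{515}$
$1456 + N{\left(1,f{\left(8,8 \right)} \right)} = 1456 + \left(\frac{24}{515} - \frac{\sqrt{61}}{515}\right) = \frac{749864}{515} - \frac{\sqrt{61}}{515}$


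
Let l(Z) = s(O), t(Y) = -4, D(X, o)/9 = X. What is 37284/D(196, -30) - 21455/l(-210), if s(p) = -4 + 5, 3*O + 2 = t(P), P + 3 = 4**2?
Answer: -3150778/147 ≈ -21434.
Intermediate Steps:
D(X, o) = 9*X
P = 13 (P = -3 + 4**2 = -3 + 16 = 13)
O = -2 (O = -2/3 + (1/3)*(-4) = -2/3 - 4/3 = -2)
s(p) = 1
l(Z) = 1
37284/D(196, -30) - 21455/l(-210) = 37284/((9*196)) - 21455/1 = 37284/1764 - 21455*1 = 37284*(1/1764) - 21455 = 3107/147 - 21455 = -3150778/147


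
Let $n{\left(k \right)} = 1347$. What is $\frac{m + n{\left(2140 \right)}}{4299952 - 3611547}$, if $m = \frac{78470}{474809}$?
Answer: $\frac{639646193}{326860889645} \approx 0.0019569$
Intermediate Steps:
$m = \frac{78470}{474809}$ ($m = 78470 \cdot \frac{1}{474809} = \frac{78470}{474809} \approx 0.16527$)
$\frac{m + n{\left(2140 \right)}}{4299952 - 3611547} = \frac{\frac{78470}{474809} + 1347}{4299952 - 3611547} = \frac{639646193}{474809 \cdot 688405} = \frac{639646193}{474809} \cdot \frac{1}{688405} = \frac{639646193}{326860889645}$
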